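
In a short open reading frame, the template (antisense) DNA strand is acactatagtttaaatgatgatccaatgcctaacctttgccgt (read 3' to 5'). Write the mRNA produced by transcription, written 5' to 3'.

5'-UGUGAUAUCAAAUUUACUACUAGGUUACGGAUUGGAAACGGCA-3'

Reading the template 3'→5' as shown, RNA polymerase pairs each base (A→U, T→A, G↔C) to build mRNA 5'→3' directly.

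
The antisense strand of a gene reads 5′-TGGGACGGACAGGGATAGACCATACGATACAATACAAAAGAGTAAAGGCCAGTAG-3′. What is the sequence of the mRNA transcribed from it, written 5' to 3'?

The mRNA has the sequence of the coding strand (reverse complement of the template) with T→U. Reverse complement of TGGGACGGACAGGGATAGACCATACGATACAATACAAAAGAGTAAAGGCCAGTAG is CTACTGGCCTTTACTCTTTTGTATTGTATCGTATGGTCTATCCCTGTCCGTCCCA; then T→U.

5′-CUACUGGCCUUUACUCUUUUGUAUUGUAUCGUAUGGUCUAUCCCUGUCCGUCCCA-3′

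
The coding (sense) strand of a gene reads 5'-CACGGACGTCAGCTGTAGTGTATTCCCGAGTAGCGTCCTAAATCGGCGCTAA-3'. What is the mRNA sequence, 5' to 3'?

5'-CACGGACGUCAGCUGUAGUGUAUUCCCGAGUAGCGUCCUAAAUCGGCGCUAA-3'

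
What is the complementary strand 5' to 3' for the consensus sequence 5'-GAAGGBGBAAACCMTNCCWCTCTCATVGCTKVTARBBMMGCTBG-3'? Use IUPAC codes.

Standard pairs A↔T, G↔C; ambiguity codes pair R↔Y, M↔K, W↔W, B↔V, N↔N. Complement (CTTCCVCVTTTGGKANGGWGAGAGTABCGAMBATYVVKKCGAVC), then reverse for 5'→3'.

5'-CVAGCKKVVYTABMAGCBATGAGAGWGGNAKGGTTTVCVCCTTC-3'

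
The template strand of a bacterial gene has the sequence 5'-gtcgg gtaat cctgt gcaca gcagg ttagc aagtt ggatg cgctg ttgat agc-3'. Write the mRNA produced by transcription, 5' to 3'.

RNA polymerase reads the template 3'→5' and synthesizes mRNA 5'→3' by base-pairing (A→U, T→A, G↔C). The complement of the template is CAGCCCATTAGGACACGTGTCGTCCAATCGTTCAACCTACGCGACAACTATCG; antiparallel, so 5'→3' the coding strand is GCTATCAACAGCGCATCCAACTTGCTAACCTGCTGTGCACAGGATTACCCGAC. Replace T with U for the mRNA.

5'-GCUAUCAACAGCGCAUCCAACUUGCUAACCUGCUGUGCACAGGAUUACCCGAC-3'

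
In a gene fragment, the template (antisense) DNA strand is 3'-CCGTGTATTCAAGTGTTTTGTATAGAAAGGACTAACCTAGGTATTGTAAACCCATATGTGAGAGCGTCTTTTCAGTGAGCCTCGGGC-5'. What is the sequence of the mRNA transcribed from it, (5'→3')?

Reading the template 3'→5' as shown, RNA polymerase pairs each base (A→U, T→A, G↔C) to build mRNA 5'→3' directly.

5'-GGCACAUAAGUUCACAAAACAUAUCUUUCCUGAUUGGAUCCAUAACAUUUGGGUAUACACUCUCGCAGAAAAGUCACUCGGAGCCCG-3'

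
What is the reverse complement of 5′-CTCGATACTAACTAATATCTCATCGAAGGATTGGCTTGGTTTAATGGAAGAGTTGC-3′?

Complement each base (A↔T, G↔C): GAGCTATGATTGATTATAGAGTAGCTTCCTAACCGAACCAAATTACCTTCTCAACG. Then reverse.

5'-GCAACTCTTCCATTAAACCAAGCCAATCCTTCGATGAGATATTAGTTAGTATCGAG-3'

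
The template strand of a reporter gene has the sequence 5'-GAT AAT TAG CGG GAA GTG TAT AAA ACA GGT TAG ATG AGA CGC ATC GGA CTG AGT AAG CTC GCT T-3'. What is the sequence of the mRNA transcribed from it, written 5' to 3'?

5'-AAGCGAGCUUACUCAGUCCGAUGCGUCUCAUCUAACCUGUUUUAUACACUUCCCGCUAAUUAUC-3'

The mRNA has the sequence of the coding strand (reverse complement of the template) with T→U. Reverse complement of GATAATTAGCGGGAAGTGTATAAAACAGGTTAGATGAGACGCATCGGACTGAGTAAGCTCGCTT is AAGCGAGCTTACTCAGTCCGATGCGTCTCATCTAACCTGTTTTATACACTTCCCGCTAATTATC; then T→U.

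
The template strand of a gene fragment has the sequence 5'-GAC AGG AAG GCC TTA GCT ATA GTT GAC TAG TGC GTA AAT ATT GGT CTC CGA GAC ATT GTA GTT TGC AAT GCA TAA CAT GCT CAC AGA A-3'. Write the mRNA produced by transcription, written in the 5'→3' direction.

The mRNA has the sequence of the coding strand (reverse complement of the template) with T→U. Reverse complement of GACAGGAAGGCCTTAGCTATAGTTGACTAGTGCGTAAATATTGGTCTCCGAGACATTGTAGTTTGCAATGCATAACATGCTCACAGAA is TTCTGTGAGCATGTTATGCATTGCAAACTACAATGTCTCGGAGACCAATATTTACGCACTAGTCAACTATAGCTAAGGCCTTCCTGTC; then T→U.

5′-UUCUGUGAGCAUGUUAUGCAUUGCAAACUACAAUGUCUCGGAGACCAAUAUUUACGCACUAGUCAACUAUAGCUAAGGCCUUCCUGUC-3′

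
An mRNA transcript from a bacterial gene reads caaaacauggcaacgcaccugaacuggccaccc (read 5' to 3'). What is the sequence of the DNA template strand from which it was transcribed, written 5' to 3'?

Replace U with T to get the coding DNA strand: CAAAACATGGCAACGCACCTGAACTGGCCACCC. The template strand is its reverse complement (complement GTTTTGTACCGTTGCGTGGACTTGACCGGTGGG, then reverse).

5'-GGGTGGCCAGTTCAGGTGCGTTGCCATGTTTTG-3'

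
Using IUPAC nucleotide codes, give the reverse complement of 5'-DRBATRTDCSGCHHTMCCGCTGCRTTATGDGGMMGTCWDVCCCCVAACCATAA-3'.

5'-TTATGGTTBGGGGBHWGACKKCCHCATAAYGCAGCGGKADDGCSGHAYATVYH-3'

Standard pairs A↔T, G↔C; ambiguity codes pair R↔Y, M↔K, W↔W, S↔S, B↔V, D↔H. Complement (HYVTAYAHGSCGDDAKGGCGACGYAATACHCCKKCAGWHBGGGGBTTGGTATT), then reverse for 5'→3'.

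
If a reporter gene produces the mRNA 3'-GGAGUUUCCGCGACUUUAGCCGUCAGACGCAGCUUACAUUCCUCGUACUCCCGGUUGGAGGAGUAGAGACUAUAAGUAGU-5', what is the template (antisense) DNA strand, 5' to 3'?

5'-CCTCAAAGGCGCTGAAATCGGCAGTCTGCGTCGAATGTAAGGAGCATGAGGGCCAACCTCCTCATCTCTGATATTCATCA-3'

Written 5'→3' the mRNA is UGAUGAAUAUCAGAGAUGAGGAGGUUGGCCCUCAUGCUCCUUACAUUCGACGCAGACUGCCGAUUUCAGCGCCUUUGAGG, so the coding DNA strand is TGATGAATATCAGAGATGAGGAGGTTGGCCCTCATGCTCCTTACATTCGACGCAGACTGCCGATTTCAGCGCCTTTGAGG. The template is its reverse complement.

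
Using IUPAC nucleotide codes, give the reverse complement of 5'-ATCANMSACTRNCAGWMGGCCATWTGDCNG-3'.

Standard pairs A↔T, G↔C; ambiguity codes pair R↔Y, M↔K, W↔W, S↔S, D↔H, N↔N. Complement (TAGTNKSTGAYNGTCWKCCGGTAWACHGNC), then reverse for 5'→3'.

5'-CNGHCAWATGGCCKWCTGNYAGTSKNTGAT-3'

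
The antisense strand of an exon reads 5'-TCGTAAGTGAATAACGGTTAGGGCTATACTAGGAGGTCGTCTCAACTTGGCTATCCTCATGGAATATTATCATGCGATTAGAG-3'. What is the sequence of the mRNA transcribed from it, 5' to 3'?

The mRNA has the sequence of the coding strand (reverse complement of the template) with T→U. Reverse complement of TCGTAAGTGAATAACGGTTAGGGCTATACTAGGAGGTCGTCTCAACTTGGCTATCCTCATGGAATATTATCATGCGATTAGAG is CTCTAATCGCATGATAATATTCCATGAGGATAGCCAAGTTGAGACGACCTCCTAGTATAGCCCTAACCGTTATTCACTTACGA; then T→U.

5'-CUCUAAUCGCAUGAUAAUAUUCCAUGAGGAUAGCCAAGUUGAGACGACCUCCUAGUAUAGCCCUAACCGUUAUUCACUUACGA-3'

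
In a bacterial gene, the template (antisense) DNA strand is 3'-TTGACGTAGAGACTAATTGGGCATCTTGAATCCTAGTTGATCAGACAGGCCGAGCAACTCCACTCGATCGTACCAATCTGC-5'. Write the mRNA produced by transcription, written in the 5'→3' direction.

Reading the template 3'→5' as shown, RNA polymerase pairs each base (A→U, T→A, G↔C) to build mRNA 5'→3' directly.

5'-AACUGCAUCUCUGAUUAACCCGUAGAACUUAGGAUCAACUAGUCUGUCCGGCUCGUUGAGGUGAGCUAGCAUGGUUAGACG-3'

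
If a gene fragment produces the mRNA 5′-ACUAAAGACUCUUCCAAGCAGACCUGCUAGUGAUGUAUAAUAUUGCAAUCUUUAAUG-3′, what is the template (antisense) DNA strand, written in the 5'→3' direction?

Replace U with T to get the coding DNA strand: ACTAAAGACTCTTCCAAGCAGACCTGCTAGTGATGTATAATATTGCAATCTTTAATG. The template strand is its reverse complement (complement TGATTTCTGAGAAGGTTCGTCTGGACGATCACTACATATTATAACGTTAGAAATTAC, then reverse).

5′-CATTAAAGATTGCAATATTATACATCACTAGCAGGTCTGCTTGGAAGAGTCTTTAGT-3′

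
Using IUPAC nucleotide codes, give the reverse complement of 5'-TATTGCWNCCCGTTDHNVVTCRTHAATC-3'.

Standard pairs A↔T, G↔C; ambiguity codes pair R↔Y, W↔W, D↔H, V↔B, N↔N. Complement (ATAACGWNGGGCAAHDNBBAGYADTTAG), then reverse for 5'→3'.

5′-GATTDAYGABBNDHAACGGGNWGCAATA-3′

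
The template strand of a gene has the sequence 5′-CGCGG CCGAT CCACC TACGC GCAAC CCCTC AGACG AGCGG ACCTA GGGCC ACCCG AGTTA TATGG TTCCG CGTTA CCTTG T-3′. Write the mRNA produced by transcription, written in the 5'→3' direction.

5'-ACAAGGUAACGCGGAACCAUAUAACUCGGGUGGCCCUAGGUCCGCUCGUCUGAGGGGUUGCGCGUAGGUGGAUCGGCCGCG-3'

The mRNA has the sequence of the coding strand (reverse complement of the template) with T→U. Reverse complement of CGCGGCCGATCCACCTACGCGCAACCCCTCAGACGAGCGGACCTAGGGCCACCCGAGTTATATGGTTCCGCGTTACCTTGT is ACAAGGTAACGCGGAACCATATAACTCGGGTGGCCCTAGGTCCGCTCGTCTGAGGGGTTGCGCGTAGGTGGATCGGCCGCG; then T→U.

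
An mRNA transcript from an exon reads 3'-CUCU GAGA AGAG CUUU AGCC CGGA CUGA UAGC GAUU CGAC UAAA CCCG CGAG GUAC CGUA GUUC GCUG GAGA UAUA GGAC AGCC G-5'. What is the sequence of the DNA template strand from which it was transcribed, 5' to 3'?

Written 5'→3' the mRNA is GCCGACAGGAUAUAGAGGUCGCUUGAUGCCAUGGAGCGCCCAAAUCAGCUUAGCGAUAGUCAGGCCCGAUUUCGAGAAGAGUCUC, so the coding DNA strand is GCCGACAGGATATAGAGGTCGCTTGATGCCATGGAGCGCCCAAATCAGCTTAGCGATAGTCAGGCCCGATTTCGAGAAGAGTCTC. The template is its reverse complement.

5'-GAGACTCTTCTCGAAATCGGGCCTGACTATCGCTAAGCTGATTTGGGCGCTCCATGGCATCAAGCGACCTCTATATCCTGTCGGC-3'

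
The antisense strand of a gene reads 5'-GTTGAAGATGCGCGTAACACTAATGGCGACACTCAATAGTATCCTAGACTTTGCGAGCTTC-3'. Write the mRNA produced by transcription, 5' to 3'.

5'-GAAGCUCGCAAAGUCUAGGAUACUAUUGAGUGUCGCCAUUAGUGUUACGCGCAUCUUCAAC-3'

RNA polymerase reads the template 3'→5' and synthesizes mRNA 5'→3' by base-pairing (A→U, T→A, G↔C). The complement of the template is CAACTTCTACGCGCATTGTGATTACCGCTGTGAGTTATCATAGGATCTGAAACGCTCGAAG; antiparallel, so 5'→3' the coding strand is GAAGCTCGCAAAGTCTAGGATACTATTGAGTGTCGCCATTAGTGTTACGCGCATCTTCAAC. Replace T with U for the mRNA.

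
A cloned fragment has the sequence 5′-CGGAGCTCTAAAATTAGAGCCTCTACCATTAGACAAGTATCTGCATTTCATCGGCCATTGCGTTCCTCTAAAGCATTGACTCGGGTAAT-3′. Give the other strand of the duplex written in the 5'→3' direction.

5'-ATTACCCGAGTCAATGCTTTAGAGGAACGCAATGGCCGATGAAATGCAGATACTTGTCTAATGGTAGAGGCTCTAATTTTAGAGCTCCG-3'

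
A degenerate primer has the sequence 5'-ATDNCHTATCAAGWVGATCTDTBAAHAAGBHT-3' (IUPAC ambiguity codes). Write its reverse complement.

Standard pairs A↔T, G↔C; ambiguity codes pair W↔W, B↔V, D↔H, N↔N. Complement (TAHNGDATAGTTCWBCTAGAHAVTTDTTCVDA), then reverse for 5'→3'.

5'-ADVCTTDTTVAHAGATCBWCTTGATADGNHAT-3'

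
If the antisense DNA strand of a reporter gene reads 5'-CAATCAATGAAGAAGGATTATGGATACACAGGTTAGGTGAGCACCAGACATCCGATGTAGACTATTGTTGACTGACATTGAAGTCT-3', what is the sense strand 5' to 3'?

5'-AGACTTCAATGTCAGTCAACAATAGTCTACATCGGATGTCTGGTGCTCACCTAACCTGTGTATCCATAATCCTTCTTCATTGATTG-3'

The coding strand is complementary and antiparallel to the template: take the complement (A↔T, G↔C) and reverse.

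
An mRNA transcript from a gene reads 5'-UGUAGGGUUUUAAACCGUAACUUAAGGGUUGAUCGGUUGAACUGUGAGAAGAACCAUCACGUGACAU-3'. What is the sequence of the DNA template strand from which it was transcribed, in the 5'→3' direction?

5'-ATGTCACGTGATGGTTCTTCTCACAGTTCAACCGATCAACCCTTAAGTTACGGTTTAAAACCCTACA-3'

Replace U with T to get the coding DNA strand: TGTAGGGTTTTAAACCGTAACTTAAGGGTTGATCGGTTGAACTGTGAGAAGAACCATCACGTGACAT. The template strand is its reverse complement (complement ACATCCCAAAATTTGGCATTGAATTCCCAACTAGCCAACTTGACACTCTTCTTGGTAGTGCACTGTA, then reverse).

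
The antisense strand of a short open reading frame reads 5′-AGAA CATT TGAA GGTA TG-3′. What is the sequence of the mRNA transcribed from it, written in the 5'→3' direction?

5'-CAUACCUUCAAAUGUUCU-3'

The mRNA has the sequence of the coding strand (reverse complement of the template) with T→U. Reverse complement of AGAACATTTGAAGGTATG is CATACCTTCAAATGTTCT; then T→U.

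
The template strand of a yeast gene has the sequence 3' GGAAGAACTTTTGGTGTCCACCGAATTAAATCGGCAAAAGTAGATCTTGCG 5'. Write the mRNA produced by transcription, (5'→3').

Reading the template 3'→5' as shown, RNA polymerase pairs each base (A→U, T→A, G↔C) to build mRNA 5'→3' directly.

5′-CCUUCUUGAAAACCACAGGUGGCUUAAUUUAGCCGUUUUCAUCUAGAACGC-3′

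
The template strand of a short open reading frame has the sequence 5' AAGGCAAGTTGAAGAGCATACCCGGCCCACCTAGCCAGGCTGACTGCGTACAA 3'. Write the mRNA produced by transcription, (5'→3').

The mRNA has the sequence of the coding strand (reverse complement of the template) with T→U. Reverse complement of AAGGCAAGTTGAAGAGCATACCCGGCCCACCTAGCCAGGCTGACTGCGTACAA is TTGTACGCAGTCAGCCTGGCTAGGTGGGCCGGGTATGCTCTTCAACTTGCCTT; then T→U.

5'-UUGUACGCAGUCAGCCUGGCUAGGUGGGCCGGGUAUGCUCUUCAACUUGCCUU-3'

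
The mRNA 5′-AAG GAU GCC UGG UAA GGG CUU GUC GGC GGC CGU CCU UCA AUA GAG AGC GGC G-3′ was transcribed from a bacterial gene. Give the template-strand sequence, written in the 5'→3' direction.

5'-CGCCGCTCTCTATTGAAGGACGGCCGCCGACAAGCCCTTACCAGGCATCCTT-3'

Replace U with T to get the coding DNA strand: AAGGATGCCTGGTAAGGGCTTGTCGGCGGCCGTCCTTCAATAGAGAGCGGCG. The template strand is its reverse complement (complement TTCCTACGGACCATTCCCGAACAGCCGCCGGCAGGAAGTTATCTCTCGCCGC, then reverse).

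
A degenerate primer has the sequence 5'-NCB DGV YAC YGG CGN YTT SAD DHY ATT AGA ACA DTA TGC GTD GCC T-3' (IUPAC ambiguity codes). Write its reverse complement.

5'-AGGCHACGCATAHTGTTCTAATRDHHTSAARNCGCCRGTRBCHVGN-3'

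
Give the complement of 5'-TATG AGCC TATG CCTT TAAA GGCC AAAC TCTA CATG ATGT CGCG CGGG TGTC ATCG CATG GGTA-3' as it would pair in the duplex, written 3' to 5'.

Base-pairing A↔T, G↔C gives the complement. The complementary strand is antiparallel, so paired with a 5'→3' strand it runs 3'→5'.

3'-ATACTCGGATACGGAAATTTCCGGTTTGAGATGTACTACAGCGCGCCCACAGTAGCGTACCCAT-5'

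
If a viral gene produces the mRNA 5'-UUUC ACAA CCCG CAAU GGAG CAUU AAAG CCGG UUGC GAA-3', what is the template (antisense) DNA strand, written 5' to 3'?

Replace U with T to get the coding DNA strand: TTTCACAACCCGCAATGGAGCATTAAAGCCGGTTGCGAA. The template strand is its reverse complement (complement AAAGTGTTGGGCGTTACCTCGTAATTTCGGCCAACGCTT, then reverse).

5′-TTCGCAACCGGCTTTAATGCTCCATTGCGGGTTGTGAAA-3′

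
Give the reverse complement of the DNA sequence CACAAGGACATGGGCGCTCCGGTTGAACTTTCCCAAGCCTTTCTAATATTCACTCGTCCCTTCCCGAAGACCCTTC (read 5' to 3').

5′-GAAGGGTCTTCGGGAAGGGACGAGTGAATATTAGAAAGGCTTGGGAAAGTTCAACCGGAGCGCCCATGTCCTTGTG-3′

Complement each base (A↔T, G↔C): GTGTTCCTGTACCCGCGAGGCCAACTTGAAAGGGTTCGGAAAGATTATAAGTGAGCAGGGAAGGGCTTCTGGGAAG. Then reverse.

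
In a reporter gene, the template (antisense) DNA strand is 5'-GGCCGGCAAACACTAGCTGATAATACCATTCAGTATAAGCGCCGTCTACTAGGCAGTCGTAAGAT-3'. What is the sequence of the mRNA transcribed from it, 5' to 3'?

RNA polymerase reads the template 3'→5' and synthesizes mRNA 5'→3' by base-pairing (A→U, T→A, G↔C). The complement of the template is CCGGCCGTTTGTGATCGACTATTATGGTAAGTCATATTCGCGGCAGATGATCCGTCAGCATTCTA; antiparallel, so 5'→3' the coding strand is ATCTTACGACTGCCTAGTAGACGGCGCTTATACTGAATGGTATTATCAGCTAGTGTTTGCCGGCC. Replace T with U for the mRNA.

5'-AUCUUACGACUGCCUAGUAGACGGCGCUUAUACUGAAUGGUAUUAUCAGCUAGUGUUUGCCGGCC-3'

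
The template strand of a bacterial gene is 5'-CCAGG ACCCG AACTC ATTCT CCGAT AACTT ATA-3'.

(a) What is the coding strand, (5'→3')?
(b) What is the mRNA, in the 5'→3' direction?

(a) 5'-TATAAGTTATCGGAGAATGAGTTCGGGTCCTGG-3'
(b) 5'-UAUAAGUUAUCGGAGAAUGAGUUCGGGUCCUGG-3'

(a) The coding strand is the reverse complement of the template: complement GGTCCTGGGCTTGAGTAAGAGGCTATTGAATAT, then reverse.
(b) mRNA has the coding-strand sequence with T→U.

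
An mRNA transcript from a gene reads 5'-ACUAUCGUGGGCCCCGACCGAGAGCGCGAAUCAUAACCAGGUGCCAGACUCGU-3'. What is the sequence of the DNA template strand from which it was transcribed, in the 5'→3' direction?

Replace U with T to get the coding DNA strand: ACTATCGTGGGCCCCGACCGAGAGCGCGAATCATAACCAGGTGCCAGACTCGT. The template strand is its reverse complement (complement TGATAGCACCCGGGGCTGGCTCTCGCGCTTAGTATTGGTCCACGGTCTGAGCA, then reverse).

5'-ACGAGTCTGGCACCTGGTTATGATTCGCGCTCTCGGTCGGGGCCCACGATAGT-3'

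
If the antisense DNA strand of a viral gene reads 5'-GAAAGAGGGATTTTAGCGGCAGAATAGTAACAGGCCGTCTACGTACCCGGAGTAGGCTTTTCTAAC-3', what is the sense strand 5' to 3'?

The coding strand is complementary and antiparallel to the template: take the complement (A↔T, G↔C) and reverse.

5'-GTTAGAAAAGCCTACTCCGGGTACGTAGACGGCCTGTTACTATTCTGCCGCTAAAATCCCTCTTTC-3'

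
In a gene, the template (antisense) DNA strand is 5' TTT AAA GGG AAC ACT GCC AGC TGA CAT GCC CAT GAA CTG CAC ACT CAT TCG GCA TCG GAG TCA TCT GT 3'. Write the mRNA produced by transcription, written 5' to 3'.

5'-ACAGAUGACUCCGAUGCCGAAUGAGUGUGCAGUUCAUGGGCAUGUCAGCUGGCAGUGUUCCCUUUAAA-3'

The mRNA has the sequence of the coding strand (reverse complement of the template) with T→U. Reverse complement of TTTAAAGGGAACACTGCCAGCTGACATGCCCATGAACTGCACACTCATTCGGCATCGGAGTCATCTGT is ACAGATGACTCCGATGCCGAATGAGTGTGCAGTTCATGGGCATGTCAGCTGGCAGTGTTCCCTTTAAA; then T→U.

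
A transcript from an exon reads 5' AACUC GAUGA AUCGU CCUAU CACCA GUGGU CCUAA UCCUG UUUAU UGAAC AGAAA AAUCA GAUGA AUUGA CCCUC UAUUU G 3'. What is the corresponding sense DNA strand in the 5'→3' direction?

The coding DNA strand has the same 5'→3' sequence as the mRNA with U replaced by T.

5'-AACTCGATGAATCGTCCTATCACCAGTGGTCCTAATCCTGTTTATTGAACAGAAAAATCAGATGAATTGACCCTCTATTTG-3'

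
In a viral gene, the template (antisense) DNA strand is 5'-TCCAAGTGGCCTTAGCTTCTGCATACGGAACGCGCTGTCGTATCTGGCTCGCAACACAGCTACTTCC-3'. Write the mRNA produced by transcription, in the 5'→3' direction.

The mRNA has the sequence of the coding strand (reverse complement of the template) with T→U. Reverse complement of TCCAAGTGGCCTTAGCTTCTGCATACGGAACGCGCTGTCGTATCTGGCTCGCAACACAGCTACTTCC is GGAAGTAGCTGTGTTGCGAGCCAGATACGACAGCGCGTTCCGTATGCAGAAGCTAAGGCCACTTGGA; then T→U.

5'-GGAAGUAGCUGUGUUGCGAGCCAGAUACGACAGCGCGUUCCGUAUGCAGAAGCUAAGGCCACUUGGA-3'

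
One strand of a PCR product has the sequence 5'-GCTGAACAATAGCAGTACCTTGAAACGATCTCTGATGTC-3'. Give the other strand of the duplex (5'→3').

5'-GACATCAGAGATCGTTTCAAGGTACTGCTATTGTTCAGC-3'

Pairing A↔T and G↔C gives CGACTTGTTATCGTCATGGAACTTTGCTAGAGACTACAG, running 3'→5'. Reverse for the 5'→3' convention.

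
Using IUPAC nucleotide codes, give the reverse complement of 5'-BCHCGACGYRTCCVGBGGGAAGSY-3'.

5'-RSCTTCCCVCBGGAYRCGTCGDGV-3'

Standard pairs A↔T, G↔C; ambiguity codes pair R↔Y, S↔S, B↔V, H↔D. Complement (VGDGCTGCRYAGGBCVCCCTTCSR), then reverse for 5'→3'.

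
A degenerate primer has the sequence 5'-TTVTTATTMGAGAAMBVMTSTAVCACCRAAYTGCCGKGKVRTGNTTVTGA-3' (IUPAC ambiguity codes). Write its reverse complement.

5'-TCABAANCAYBMCMCGGCARTTYGGTGBTASAKBVKTTCTCKAATAABAA-3'

Standard pairs A↔T, G↔C; ambiguity codes pair R↔Y, M↔K, S↔S, B↔V, N↔N. Complement (AABAATAAKCTCTTKVBKASATBGTGGYTTRACGGCMCMBYACNAABACT), then reverse for 5'→3'.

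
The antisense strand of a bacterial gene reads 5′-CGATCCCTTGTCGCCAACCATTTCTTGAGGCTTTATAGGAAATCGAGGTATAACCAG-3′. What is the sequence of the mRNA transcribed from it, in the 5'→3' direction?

5'-CUGGUUAUACCUCGAUUUCCUAUAAAGCCUCAAGAAAUGGUUGGCGACAAGGGAUCG-3'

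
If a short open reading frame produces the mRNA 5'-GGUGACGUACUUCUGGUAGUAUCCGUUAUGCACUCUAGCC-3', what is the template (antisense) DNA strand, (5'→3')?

Replace U with T to get the coding DNA strand: GGTGACGTACTTCTGGTAGTATCCGTTATGCACTCTAGCC. The template strand is its reverse complement (complement CCACTGCATGAAGACCATCATAGGCAATACGTGAGATCGG, then reverse).

5′-GGCTAGAGTGCATAACGGATACTACCAGAAGTACGTCACC-3′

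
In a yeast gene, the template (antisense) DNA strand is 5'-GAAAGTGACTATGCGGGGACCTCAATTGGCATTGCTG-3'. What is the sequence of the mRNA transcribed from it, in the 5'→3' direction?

The mRNA has the sequence of the coding strand (reverse complement of the template) with T→U. Reverse complement of GAAAGTGACTATGCGGGGACCTCAATTGGCATTGCTG is CAGCAATGCCAATTGAGGTCCCCGCATAGTCACTTTC; then T→U.

5'-CAGCAAUGCCAAUUGAGGUCCCCGCAUAGUCACUUUC-3'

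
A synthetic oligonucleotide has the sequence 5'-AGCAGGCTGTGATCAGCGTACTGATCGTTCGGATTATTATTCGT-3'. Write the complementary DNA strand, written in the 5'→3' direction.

5'-ACGAATAATAATCCGAACGATCAGTACGCTGATCACAGCCTGCT-3'

Pairing A↔T and G↔C gives TCGTCCGACACTAGTCGCATGACTAGCAAGCCTAATAATAAGCA, running 3'→5'. Reverse for the 5'→3' convention.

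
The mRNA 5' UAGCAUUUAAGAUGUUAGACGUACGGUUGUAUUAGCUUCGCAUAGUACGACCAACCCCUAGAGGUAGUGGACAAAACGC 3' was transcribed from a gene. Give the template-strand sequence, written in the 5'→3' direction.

Replace U with T to get the coding DNA strand: TAGCATTTAAGATGTTAGACGTACGGTTGTATTAGCTTCGCATAGTACGACCAACCCCTAGAGGTAGTGGACAAAACGC. The template strand is its reverse complement (complement ATCGTAAATTCTACAATCTGCATGCCAACATAATCGAAGCGTATCATGCTGGTTGGGGATCTCCATCACCTGTTTTGCG, then reverse).

5'-GCGTTTTGTCCACTACCTCTAGGGGTTGGTCGTACTATGCGAAGCTAATACAACCGTACGTCTAACATCTTAAATGCTA-3'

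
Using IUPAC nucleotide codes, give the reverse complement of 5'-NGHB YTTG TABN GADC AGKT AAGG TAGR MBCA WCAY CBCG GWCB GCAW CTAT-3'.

5'-ATAGWTGCVGWCCGVGRTGWTGVKYCTACCTTAMCTGHTCNVTACAARVDCN-3'

Standard pairs A↔T, G↔C; ambiguity codes pair R↔Y, M↔K, W↔W, B↔V, D↔H, N↔N. Complement (NCDVRAACATVNCTHGTCMATTCCATCYKVGTWGTRGVGCCWGVCGTWGATA), then reverse for 5'→3'.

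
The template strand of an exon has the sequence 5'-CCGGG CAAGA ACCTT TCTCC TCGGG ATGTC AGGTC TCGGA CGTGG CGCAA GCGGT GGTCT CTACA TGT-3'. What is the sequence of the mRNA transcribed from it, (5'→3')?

5'-ACAUGUAGAGACCACCGCUUGCGCCACGUCCGAGACCUGACAUCCCGAGGAGAAAGGUUCUUGCCCGG-3'

The mRNA has the sequence of the coding strand (reverse complement of the template) with T→U. Reverse complement of CCGGGCAAGAACCTTTCTCCTCGGGATGTCAGGTCTCGGACGTGGCGCAAGCGGTGGTCTCTACATGT is ACATGTAGAGACCACCGCTTGCGCCACGTCCGAGACCTGACATCCCGAGGAGAAAGGTTCTTGCCCGG; then T→U.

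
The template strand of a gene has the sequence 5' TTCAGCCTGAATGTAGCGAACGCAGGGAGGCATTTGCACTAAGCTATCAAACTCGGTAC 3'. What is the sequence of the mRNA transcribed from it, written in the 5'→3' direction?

The mRNA has the sequence of the coding strand (reverse complement of the template) with T→U. Reverse complement of TTCAGCCTGAATGTAGCGAACGCAGGGAGGCATTTGCACTAAGCTATCAAACTCGGTAC is GTACCGAGTTTGATAGCTTAGTGCAAATGCCTCCCTGCGTTCGCTACATTCAGGCTGAA; then T→U.

5'-GUACCGAGUUUGAUAGCUUAGUGCAAAUGCCUCCCUGCGUUCGCUACAUUCAGGCUGAA-3'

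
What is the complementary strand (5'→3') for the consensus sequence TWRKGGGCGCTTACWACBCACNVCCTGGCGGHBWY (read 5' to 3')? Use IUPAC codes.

5'-RWVDCCGCCAGGBNGTGVGTWGTAAGCGCCCMYWA-3'

Standard pairs A↔T, G↔C; ambiguity codes pair R↔Y, K↔M, W↔W, B↔V, H↔D, N↔N. Complement (AWYMCCCGCGAATGWTGVGTGNBGGACCGCCDVWR), then reverse for 5'→3'.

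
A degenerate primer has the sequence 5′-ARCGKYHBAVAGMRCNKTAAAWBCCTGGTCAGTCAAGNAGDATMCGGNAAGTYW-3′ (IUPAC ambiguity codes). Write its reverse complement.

Standard pairs A↔T, G↔C; ambiguity codes pair R↔Y, M↔K, W↔W, B↔V, D↔H, N↔N. Complement (TYGCMRDVTBTCKYGNMATTTWVGGACCAGTCAGTTCNTCHTAKGCCNTTCARW), then reverse for 5'→3'.

5'-WRACTTNCCGKATHCTNCTTGACTGACCAGGVWTTTAMNGYKCTBTVDRMCGYT-3'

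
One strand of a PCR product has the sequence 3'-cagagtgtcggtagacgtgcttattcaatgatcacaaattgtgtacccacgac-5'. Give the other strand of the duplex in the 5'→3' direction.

5'-GTCTCACAGCCATCTGCACGAATAAGTTACTAGTGTTTAACACATGGGTGCTG-3'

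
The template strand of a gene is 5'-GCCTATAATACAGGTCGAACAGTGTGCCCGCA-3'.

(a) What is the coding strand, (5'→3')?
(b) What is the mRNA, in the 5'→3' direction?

(a) 5'-TGCGGGCACACTGTTCGACCTGTATTATAGGC-3'
(b) 5'-UGCGGGCACACUGUUCGACCUGUAUUAUAGGC-3'

(a) The coding strand is the reverse complement of the template: complement CGGATATTATGTCCAGCTTGTCACACGGGCGT, then reverse.
(b) mRNA has the coding-strand sequence with T→U.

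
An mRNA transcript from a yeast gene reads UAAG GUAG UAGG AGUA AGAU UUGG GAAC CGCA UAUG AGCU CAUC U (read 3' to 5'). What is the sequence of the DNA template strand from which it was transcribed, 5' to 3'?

5′-ATTCCATCATCCTCATTCTAAACCCTTGGCGTATACTCGAGTAGA-3′

Written 5'→3' the mRNA is UCUACUCGAGUAUACGCCAAGGGUUUAGAAUGAGGAUGAUGGAAU, so the coding DNA strand is TCTACTCGAGTATACGCCAAGGGTTTAGAATGAGGATGATGGAAT. The template is its reverse complement.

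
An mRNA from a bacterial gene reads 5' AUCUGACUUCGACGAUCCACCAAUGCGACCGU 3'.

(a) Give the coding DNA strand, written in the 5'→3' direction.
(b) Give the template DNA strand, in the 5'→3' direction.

(a) The coding strand matches the mRNA with U→T.
(b) The template strand is the reverse complement of the coding strand.

(a) 5′-ATCTGACTTCGACGATCCACCAATGCGACCGT-3′
(b) 5'-ACGGTCGCATTGGTGGATCGTCGAAGTCAGAT-3'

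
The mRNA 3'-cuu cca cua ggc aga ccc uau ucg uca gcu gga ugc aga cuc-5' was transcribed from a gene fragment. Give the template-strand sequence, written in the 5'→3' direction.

5′-GAAGGTGATCCGTCTGGGATAAGCAGTCGACCTACGTCTGAG-3′

Written 5'→3' the mRNA is CUCAGACGUAGGUCGACUGCUUAUCCCAGACGGAUCACCUUC, so the coding DNA strand is CTCAGACGTAGGTCGACTGCTTATCCCAGACGGATCACCTTC. The template is its reverse complement.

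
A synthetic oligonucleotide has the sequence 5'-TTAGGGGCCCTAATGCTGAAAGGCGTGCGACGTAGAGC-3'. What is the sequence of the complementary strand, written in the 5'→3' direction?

5′-GCTCTACGTCGCACGCCTTTCAGCATTAGGGCCCCTAA-3′

Pairing A↔T and G↔C gives AATCCCCGGGATTACGACTTTCCGCACGCTGCATCTCG, running 3'→5'. Reverse for the 5'→3' convention.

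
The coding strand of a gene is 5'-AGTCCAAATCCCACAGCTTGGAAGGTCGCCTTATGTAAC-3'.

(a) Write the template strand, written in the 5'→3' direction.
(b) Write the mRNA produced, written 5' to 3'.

(a) The template strand is the reverse complement of the coding strand: complement TCAGGTTTAGGGTGTCGAACCTTCCAGCGGAATACATTG, then reverse.
(b) mRNA matches the coding strand with T→U.

(a) 5'-GTTACATAAGGCGACCTTCCAAGCTGTGGGATTTGGACT-3'
(b) 5′-AGUCCAAAUCCCACAGCUUGGAAGGUCGCCUUAUGUAAC-3′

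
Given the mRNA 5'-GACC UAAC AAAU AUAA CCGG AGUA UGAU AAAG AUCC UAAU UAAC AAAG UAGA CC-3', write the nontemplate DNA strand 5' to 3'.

The coding DNA strand has the same 5'→3' sequence as the mRNA with U replaced by T.

5'-GACCTAACAAATATAACCGGAGTATGATAAAGATCCTAATTAACAAAGTAGACC-3'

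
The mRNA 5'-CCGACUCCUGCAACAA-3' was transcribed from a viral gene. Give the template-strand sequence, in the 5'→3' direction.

5'-TTGTTGCAGGAGTCGG-3'

Replace U with T to get the coding DNA strand: CCGACTCCTGCAACAA. The template strand is its reverse complement (complement GGCTGAGGACGTTGTT, then reverse).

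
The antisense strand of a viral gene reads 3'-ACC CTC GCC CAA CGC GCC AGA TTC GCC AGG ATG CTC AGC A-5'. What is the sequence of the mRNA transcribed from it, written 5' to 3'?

Reading the template 3'→5' as shown, RNA polymerase pairs each base (A→U, T→A, G↔C) to build mRNA 5'→3' directly.

5'-UGGGAGCGGGUUGCGCGGUCUAAGCGGUCCUACGAGUCGU-3'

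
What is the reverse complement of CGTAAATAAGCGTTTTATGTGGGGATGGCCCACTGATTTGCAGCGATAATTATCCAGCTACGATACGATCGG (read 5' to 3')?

Reading the sequence 3'→5' and pairing each base (A↔T, G↔C) gives the reverse complement directly.

5'-CCGATCGTATCGTAGCTGGATAATTATCGCTGCAAATCAGTGGGCCATCCCCACATAAAACGCTTATTTACG-3'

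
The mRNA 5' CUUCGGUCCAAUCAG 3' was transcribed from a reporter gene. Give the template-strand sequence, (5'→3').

5′-CTGATTGGACCGAAG-3′

Replace U with T to get the coding DNA strand: CTTCGGTCCAATCAG. The template strand is its reverse complement (complement GAAGCCAGGTTAGTC, then reverse).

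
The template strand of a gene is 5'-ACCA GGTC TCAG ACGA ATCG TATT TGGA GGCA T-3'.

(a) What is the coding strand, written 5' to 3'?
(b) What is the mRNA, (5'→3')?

(a) The coding strand is the reverse complement of the template: complement TGGTCCAGAGTCTGCTTAGCATAAACCTCCGTA, then reverse.
(b) mRNA has the coding-strand sequence with T→U.

(a) 5'-ATGCCTCCAAATACGATTCGTCTGAGACCTGGT-3'
(b) 5'-AUGCCUCCAAAUACGAUUCGUCUGAGACCUGGU-3'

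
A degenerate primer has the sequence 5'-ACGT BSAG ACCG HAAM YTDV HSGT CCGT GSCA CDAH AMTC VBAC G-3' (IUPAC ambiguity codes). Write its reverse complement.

5'-CGTVBGAKTDTHGTGSCACGGACSDBHARKTTDCGGTCTSVACGT-3'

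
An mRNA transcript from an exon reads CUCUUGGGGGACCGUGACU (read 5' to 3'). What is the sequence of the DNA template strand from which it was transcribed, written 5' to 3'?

5′-AGTCACGGTCCCCCAAGAG-3′

Replace U with T to get the coding DNA strand: CTCTTGGGGGACCGTGACT. The template strand is its reverse complement (complement GAGAACCCCCTGGCACTGA, then reverse).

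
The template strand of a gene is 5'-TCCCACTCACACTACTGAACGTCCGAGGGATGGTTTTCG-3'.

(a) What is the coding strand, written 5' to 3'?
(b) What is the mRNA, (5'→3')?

(a) 5'-CGAAAACCATCCCTCGGACGTTCAGTAGTGTGAGTGGGA-3'
(b) 5'-CGAAAACCAUCCCUCGGACGUUCAGUAGUGUGAGUGGGA-3'

(a) The coding strand is the reverse complement of the template: complement AGGGTGAGTGTGATGACTTGCAGGCTCCCTACCAAAAGC, then reverse.
(b) mRNA has the coding-strand sequence with T→U.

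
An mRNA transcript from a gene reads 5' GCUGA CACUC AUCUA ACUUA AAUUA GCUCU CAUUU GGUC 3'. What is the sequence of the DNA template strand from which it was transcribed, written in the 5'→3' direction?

Replace U with T to get the coding DNA strand: GCTGACACTCATCTAACTTAAATTAGCTCTCATTTGGTC. The template strand is its reverse complement (complement CGACTGTGAGTAGATTGAATTTAATCGAGAGTAAACCAG, then reverse).

5′-GACCAAATGAGAGCTAATTTAAGTTAGATGAGTGTCAGC-3′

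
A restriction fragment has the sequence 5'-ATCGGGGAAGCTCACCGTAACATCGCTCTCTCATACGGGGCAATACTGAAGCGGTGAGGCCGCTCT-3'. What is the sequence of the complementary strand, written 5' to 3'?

The complement of ATCGGGGAAGCTCACCGTAACATCGCTCTCTCATACGGGGCAATACTGAAGCGGTGAGGCCGCTCT is TAGCCCCTTCGAGTGGCATTGTAGCGAGAGAGTATGCCCCGTTATGACTTCGCCACTCCGGCGAGA (A↔T, G↔C). DNA strands are antiparallel, so the complementary strand runs 3'→5'; reversing gives the 5'→3' form.

5'-AGAGCGGCCTCACCGCTTCAGTATTGCCCCGTATGAGAGAGCGATGTTACGGTGAGCTTCCCCGAT-3'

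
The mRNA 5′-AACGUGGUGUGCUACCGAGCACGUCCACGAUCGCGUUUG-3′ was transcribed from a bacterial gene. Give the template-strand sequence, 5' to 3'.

Replace U with T to get the coding DNA strand: AACGTGGTGTGCTACCGAGCACGTCCACGATCGCGTTTG. The template strand is its reverse complement (complement TTGCACCACACGATGGCTCGTGCAGGTGCTAGCGCAAAC, then reverse).

5'-CAAACGCGATCGTGGACGTGCTCGGTAGCACACCACGTT-3'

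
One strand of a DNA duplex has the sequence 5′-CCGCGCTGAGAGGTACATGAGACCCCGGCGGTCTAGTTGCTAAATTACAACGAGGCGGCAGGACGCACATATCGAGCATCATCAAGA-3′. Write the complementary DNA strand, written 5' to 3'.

Pairing A↔T and G↔C gives GGCGCGACTCTCCATGTACTCTGGGGCCGCCAGATCAACGATTTAATGTTGCTCCGCCGTCCTGCGTGTATAGCTCGTAGTAGTTCT, running 3'→5'. Reverse for the 5'→3' convention.

5'-TCTTGATGATGCTCGATATGTGCGTCCTGCCGCCTCGTTGTAATTTAGCAACTAGACCGCCGGGGTCTCATGTACCTCTCAGCGCGG-3'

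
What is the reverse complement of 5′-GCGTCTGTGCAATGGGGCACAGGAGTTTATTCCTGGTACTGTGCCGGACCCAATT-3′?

Reading the sequence 3'→5' and pairing each base (A↔T, G↔C) gives the reverse complement directly.

5'-AATTGGGTCCGGCACAGTACCAGGAATAAACTCCTGTGCCCCATTGCACAGACGC-3'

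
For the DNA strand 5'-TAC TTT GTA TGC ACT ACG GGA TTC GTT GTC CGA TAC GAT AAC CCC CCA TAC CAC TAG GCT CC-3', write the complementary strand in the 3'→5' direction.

3′-ATGAAACATACGTGATGCCCTAAGCAACAGGCTATGCTATTGGGGGGTATGGTGATCCGAGG-5′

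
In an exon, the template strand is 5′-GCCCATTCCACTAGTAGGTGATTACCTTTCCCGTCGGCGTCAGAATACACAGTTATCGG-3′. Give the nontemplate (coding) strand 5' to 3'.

5'-CCGATAACTGTGTATTCTGACGCCGACGGGAAAGGTAATCACCTACTAGTGGAATGGGC-3'

The coding strand is complementary and antiparallel to the template: take the complement (A↔T, G↔C) and reverse.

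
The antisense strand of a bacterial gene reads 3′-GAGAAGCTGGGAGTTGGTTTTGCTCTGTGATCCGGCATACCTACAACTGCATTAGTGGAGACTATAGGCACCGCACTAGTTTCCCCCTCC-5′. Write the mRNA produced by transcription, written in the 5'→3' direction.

5'-CUCUUCGACCCUCAACCAAAACGAGACACUAGGCCGUAUGGAUGUUGACGUAAUCACCUCUGAUAUCCGUGGCGUGAUCAAAGGGGGAGG-3'

Reading the template 3'→5' as shown, RNA polymerase pairs each base (A→U, T→A, G↔C) to build mRNA 5'→3' directly.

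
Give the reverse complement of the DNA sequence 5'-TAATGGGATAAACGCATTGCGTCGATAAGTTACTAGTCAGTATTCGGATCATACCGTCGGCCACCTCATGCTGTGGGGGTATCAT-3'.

Complement each base (A↔T, G↔C): ATTACCCTATTTGCGTAACGCAGCTATTCAATGATCAGTCATAAGCCTAGTATGGCAGCCGGTGGAGTACGACACCCCCATAGTA. Then reverse.

5′-ATGATACCCCCACAGCATGAGGTGGCCGACGGTATGATCCGAATACTGACTAGTAACTTATCGACGCAATGCGTTTATCCCATTA-3′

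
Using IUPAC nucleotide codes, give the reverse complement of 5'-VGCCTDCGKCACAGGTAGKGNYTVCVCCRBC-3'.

5'-GVYGGBGBARNCMCTACCTGTGMCGHAGGCB-3'

Standard pairs A↔T, G↔C; ambiguity codes pair R↔Y, K↔M, B↔V, D↔H, N↔N. Complement (BCGGAHGCMGTGTCCATCMCNRABGBGGYVG), then reverse for 5'→3'.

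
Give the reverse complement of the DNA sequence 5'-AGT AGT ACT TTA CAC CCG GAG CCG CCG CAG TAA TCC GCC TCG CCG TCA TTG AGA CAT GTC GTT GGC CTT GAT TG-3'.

5'-CAATCAAGGCCAACGACATGTCTCAATGACGGCGAGGCGGATTACTGCGGCGGCTCCGGGTGTAAAGTACTACT-3'

Complement each base (A↔T, G↔C): TCATCATGAAATGTGGGCCTCGGCGGCGTCATTAGGCGGAGCGGCAGTAACTCTGTACAGCAACCGGAACTAAC. Then reverse.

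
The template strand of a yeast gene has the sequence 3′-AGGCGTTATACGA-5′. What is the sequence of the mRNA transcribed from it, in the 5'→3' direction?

5'-UCCGCAAUAUGCU-3'

Reading the template 3'→5' as shown, RNA polymerase pairs each base (A→U, T→A, G↔C) to build mRNA 5'→3' directly.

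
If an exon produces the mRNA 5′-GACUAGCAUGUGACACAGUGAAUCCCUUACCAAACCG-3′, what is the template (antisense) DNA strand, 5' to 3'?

5'-CGGTTTGGTAAGGGATTCACTGTGTCACATGCTAGTC-3'

Replace U with T to get the coding DNA strand: GACTAGCATGTGACACAGTGAATCCCTTACCAAACCG. The template strand is its reverse complement (complement CTGATCGTACACTGTGTCACTTAGGGAATGGTTTGGC, then reverse).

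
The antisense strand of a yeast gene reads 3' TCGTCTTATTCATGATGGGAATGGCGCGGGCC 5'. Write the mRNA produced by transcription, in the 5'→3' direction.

5'-AGCAGAAUAAGUACUACCCUUACCGCGCCCGG-3'

Reading the template 3'→5' as shown, RNA polymerase pairs each base (A→U, T→A, G↔C) to build mRNA 5'→3' directly.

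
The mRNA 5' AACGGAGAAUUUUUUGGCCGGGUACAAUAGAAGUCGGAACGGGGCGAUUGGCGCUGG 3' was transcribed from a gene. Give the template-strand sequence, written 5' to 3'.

5'-CCAGCGCCAATCGCCCCGTTCCGACTTCTATTGTACCCGGCCAAAAAATTCTCCGTT-3'

Replace U with T to get the coding DNA strand: AACGGAGAATTTTTTGGCCGGGTACAATAGAAGTCGGAACGGGGCGATTGGCGCTGG. The template strand is its reverse complement (complement TTGCCTCTTAAAAAACCGGCCCATGTTATCTTCAGCCTTGCCCCGCTAACCGCGACC, then reverse).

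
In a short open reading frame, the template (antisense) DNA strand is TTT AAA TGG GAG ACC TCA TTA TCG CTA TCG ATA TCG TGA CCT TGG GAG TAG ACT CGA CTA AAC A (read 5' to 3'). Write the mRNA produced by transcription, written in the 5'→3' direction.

RNA polymerase reads the template 3'→5' and synthesizes mRNA 5'→3' by base-pairing (A→U, T→A, G↔C). The complement of the template is AAATTTACCCTCTGGAGTAATAGCGATAGCTATAGCACTGGAACCCTCATCTGAGCTGATTTGT; antiparallel, so 5'→3' the coding strand is TGTTTAGTCGAGTCTACTCCCAAGGTCACGATATCGATAGCGATAATGAGGTCTCCCATTTAAA. Replace T with U for the mRNA.

5'-UGUUUAGUCGAGUCUACUCCCAAGGUCACGAUAUCGAUAGCGAUAAUGAGGUCUCCCAUUUAAA-3'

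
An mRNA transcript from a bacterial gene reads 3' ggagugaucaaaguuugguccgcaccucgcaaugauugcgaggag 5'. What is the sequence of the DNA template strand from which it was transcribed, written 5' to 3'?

Written 5'→3' the mRNA is GAGGAGCGUUAGUAACGCUCCACGCCUGGUUUGAAACUAGUGAGG, so the coding DNA strand is GAGGAGCGTTAGTAACGCTCCACGCCTGGTTTGAAACTAGTGAGG. The template is its reverse complement.

5′-CCTCACTAGTTTCAAACCAGGCGTGGAGCGTTACTAACGCTCCTC-3′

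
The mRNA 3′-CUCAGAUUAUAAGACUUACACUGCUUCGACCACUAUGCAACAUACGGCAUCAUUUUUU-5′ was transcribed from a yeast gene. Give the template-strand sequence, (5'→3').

5'-GAGTCTAATATTCTGAATGTGACGAAGCTGGTGATACGTTGTATGCCGTAGTAAAAAA-3'

Written 5'→3' the mRNA is UUUUUUACUACGGCAUACAACGUAUCACCAGCUUCGUCACAUUCAGAAUAUUAGACUC, so the coding DNA strand is TTTTTTACTACGGCATACAACGTATCACCAGCTTCGTCACATTCAGAATATTAGACTC. The template is its reverse complement.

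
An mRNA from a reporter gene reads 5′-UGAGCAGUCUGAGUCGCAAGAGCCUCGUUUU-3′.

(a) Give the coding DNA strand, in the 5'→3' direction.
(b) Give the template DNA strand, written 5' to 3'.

(a) 5'-TGAGCAGTCTGAGTCGCAAGAGCCTCGTTTT-3'
(b) 5'-AAAACGAGGCTCTTGCGACTCAGACTGCTCA-3'

(a) The coding strand matches the mRNA with U→T.
(b) The template strand is the reverse complement of the coding strand.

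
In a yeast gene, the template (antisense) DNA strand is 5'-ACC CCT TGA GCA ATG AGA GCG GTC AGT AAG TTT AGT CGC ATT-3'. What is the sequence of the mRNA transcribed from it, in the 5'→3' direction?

The mRNA has the sequence of the coding strand (reverse complement of the template) with T→U. Reverse complement of ACCCCTTGAGCAATGAGAGCGGTCAGTAAGTTTAGTCGCATT is AATGCGACTAAACTTACTGACCGCTCTCATTGCTCAAGGGGT; then T→U.

5'-AAUGCGACUAAACUUACUGACCGCUCUCAUUGCUCAAGGGGU-3'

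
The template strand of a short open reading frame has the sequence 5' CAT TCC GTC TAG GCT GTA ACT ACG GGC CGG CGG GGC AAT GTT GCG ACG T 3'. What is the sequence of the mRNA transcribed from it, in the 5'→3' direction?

The mRNA has the sequence of the coding strand (reverse complement of the template) with T→U. Reverse complement of CATTCCGTCTAGGCTGTAACTACGGGCCGGCGGGGCAATGTTGCGACGT is ACGTCGCAACATTGCCCCGCCGGCCCGTAGTTACAGCCTAGACGGAATG; then T→U.

5'-ACGUCGCAACAUUGCCCCGCCGGCCCGUAGUUACAGCCUAGACGGAAUG-3'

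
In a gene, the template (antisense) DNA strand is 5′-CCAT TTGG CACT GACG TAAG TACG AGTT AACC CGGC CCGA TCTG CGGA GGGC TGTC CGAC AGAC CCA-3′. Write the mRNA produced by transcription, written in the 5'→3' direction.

5'-UGGGUCUGUCGGACAGCCCUCCGCAGAUCGGGCCGGGUUAACUCGUACUUACGUCAGUGCCAAAUGG-3'

RNA polymerase reads the template 3'→5' and synthesizes mRNA 5'→3' by base-pairing (A→U, T→A, G↔C). The complement of the template is GGTAAACCGTGACTGCATTCATGCTCAATTGGGCCGGGCTAGACGCCTCCCGACAGGCTGTCTGGGT; antiparallel, so 5'→3' the coding strand is TGGGTCTGTCGGACAGCCCTCCGCAGATCGGGCCGGGTTAACTCGTACTTACGTCAGTGCCAAATGG. Replace T with U for the mRNA.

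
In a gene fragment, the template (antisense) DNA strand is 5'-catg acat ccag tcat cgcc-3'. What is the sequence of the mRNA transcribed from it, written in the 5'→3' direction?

RNA polymerase reads the template 3'→5' and synthesizes mRNA 5'→3' by base-pairing (A→U, T→A, G↔C). The complement of the template is GTACTGTAGGTCAGTAGCGG; antiparallel, so 5'→3' the coding strand is GGCGATGACTGGATGTCATG. Replace T with U for the mRNA.

5'-GGCGAUGACUGGAUGUCAUG-3'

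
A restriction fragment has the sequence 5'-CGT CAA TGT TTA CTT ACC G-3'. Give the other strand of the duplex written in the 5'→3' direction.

5'-CGGTAAGTAAACATTGACG-3'

The complement of CGTCAATGTTTACTTACCG is GCAGTTACAAATGAATGGC (A↔T, G↔C). DNA strands are antiparallel, so the complementary strand runs 3'→5'; reversing gives the 5'→3' form.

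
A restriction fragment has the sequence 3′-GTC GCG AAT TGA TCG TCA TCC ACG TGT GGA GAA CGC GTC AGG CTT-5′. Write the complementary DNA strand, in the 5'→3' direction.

5′-CAGCGCTTAACTAGCAGTAGGTGCACACCTCTTGCGCAGTCCGAA-3′

The strand is given 3'→5', so its complement runs 5'→3' in the same left-to-right order: pair each base A↔T, G↔C.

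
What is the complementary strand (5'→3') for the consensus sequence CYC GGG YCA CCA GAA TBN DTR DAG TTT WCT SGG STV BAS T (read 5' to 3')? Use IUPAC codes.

Standard pairs A↔T, G↔C; ambiguity codes pair R↔Y, W↔W, S↔S, B↔V, D↔H, N↔N. Complement (GRGCCCRGTGGTCTTAVNHAYHTCAAAWGASCCSABVTSA), then reverse for 5'→3'.

5'-ASTVBASCCSAGWAAACTHYAHNVATTCTGGTGRCCCGRG-3'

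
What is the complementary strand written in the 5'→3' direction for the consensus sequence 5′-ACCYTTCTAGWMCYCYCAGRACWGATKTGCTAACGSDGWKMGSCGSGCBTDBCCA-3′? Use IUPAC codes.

5'-TGGVHAVGCSCGSCKMWCHSCGTTAGCAMATCWGTYCTGRGRGKWCTAGAARGGT-3'

Standard pairs A↔T, G↔C; ambiguity codes pair R↔Y, M↔K, W↔W, S↔S, B↔V, D↔H. Complement (TGGRAAGATCWKGRGRGTCYTGWCTAMACGATTGCSHCWMKCSGCSCGVAHVGGT), then reverse for 5'→3'.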